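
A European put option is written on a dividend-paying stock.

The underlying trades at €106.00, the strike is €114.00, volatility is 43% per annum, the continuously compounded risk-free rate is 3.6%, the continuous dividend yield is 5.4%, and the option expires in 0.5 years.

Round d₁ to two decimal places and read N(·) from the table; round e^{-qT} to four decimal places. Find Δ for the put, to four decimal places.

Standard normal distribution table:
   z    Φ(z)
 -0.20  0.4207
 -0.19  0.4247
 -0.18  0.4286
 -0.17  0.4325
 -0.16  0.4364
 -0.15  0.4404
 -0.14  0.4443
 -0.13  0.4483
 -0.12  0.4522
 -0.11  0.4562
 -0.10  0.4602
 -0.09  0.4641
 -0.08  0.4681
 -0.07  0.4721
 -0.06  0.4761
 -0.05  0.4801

-0.5332

σ√T = 0.43·√0.5 = 0.3041
d₁ = [ln(106/114) + (0.036 − 0.054 + 0.43²/2)·0.5] / 0.3041 = [-0.0728 + 0.0372] / 0.3041 = -0.1169 ≈ -0.12
N(d₁) = N(-0.12) = 0.4522
Δ_put = e^(−qT)·(N(d₁) − 1) = 0.9734·(0.4522 − 1) = -0.5332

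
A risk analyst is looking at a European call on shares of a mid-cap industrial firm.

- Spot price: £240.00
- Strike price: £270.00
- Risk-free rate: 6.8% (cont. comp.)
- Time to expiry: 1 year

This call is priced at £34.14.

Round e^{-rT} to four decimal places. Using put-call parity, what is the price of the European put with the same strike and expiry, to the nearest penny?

exp(−rT) = exp(−0.068·1) = 0.9343
Put-call parity: C − P = S − K·e^(−rT) = 240 − 270·0.9343 = 240 − 252.2610 = -12.2610
P = C − (C − P) = 34.14 − (-12.2610) = 46.4010

£46.40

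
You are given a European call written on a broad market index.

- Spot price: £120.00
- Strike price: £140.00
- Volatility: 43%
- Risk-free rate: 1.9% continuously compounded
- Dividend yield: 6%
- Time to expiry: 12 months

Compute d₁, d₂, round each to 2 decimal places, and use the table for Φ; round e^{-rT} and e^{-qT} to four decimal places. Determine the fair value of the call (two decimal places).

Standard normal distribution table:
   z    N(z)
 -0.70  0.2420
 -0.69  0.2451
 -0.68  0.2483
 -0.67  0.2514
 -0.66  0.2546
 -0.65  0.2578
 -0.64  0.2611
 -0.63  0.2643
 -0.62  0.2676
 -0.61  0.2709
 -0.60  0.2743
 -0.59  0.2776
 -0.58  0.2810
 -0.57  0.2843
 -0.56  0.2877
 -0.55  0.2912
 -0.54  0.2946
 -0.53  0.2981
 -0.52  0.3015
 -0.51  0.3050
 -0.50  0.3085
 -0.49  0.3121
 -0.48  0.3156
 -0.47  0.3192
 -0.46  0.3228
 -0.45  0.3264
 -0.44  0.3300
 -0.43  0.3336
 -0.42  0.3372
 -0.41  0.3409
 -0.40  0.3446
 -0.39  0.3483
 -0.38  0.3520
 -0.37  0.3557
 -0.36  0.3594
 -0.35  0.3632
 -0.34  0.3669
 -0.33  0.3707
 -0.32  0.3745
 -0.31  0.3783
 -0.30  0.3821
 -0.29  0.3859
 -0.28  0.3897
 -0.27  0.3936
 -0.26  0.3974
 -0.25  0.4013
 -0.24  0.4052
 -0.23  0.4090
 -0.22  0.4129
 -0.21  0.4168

£11.26

T = 1;  σ√T = 0.4300
d₁ = [ln(120/140) + (0.019 − 0.06 + ½·0.43²)·1] / (σ√T) = (-0.1542 + 0.0514) / 0.4300 = -0.2388 → -0.24
d₂ = -0.2388 − 0.4300 = -0.6688 → -0.67
exp(−qT) = exp(−0.06·1) = 0.9418;  exp(−rT) = exp(−0.019·1) = 0.9812
N(d₁) = N(-0.24) = 0.4052;  N(d₂) = N(-0.67) = 0.2514
C = 120·0.9418·0.4052 − 140·0.9812·0.2514 = 45.7941 − 34.5343 = 11.2598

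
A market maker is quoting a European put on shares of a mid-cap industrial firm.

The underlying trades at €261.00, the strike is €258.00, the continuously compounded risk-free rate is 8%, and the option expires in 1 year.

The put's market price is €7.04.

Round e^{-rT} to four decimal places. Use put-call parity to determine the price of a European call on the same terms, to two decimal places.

e^(−rT) = e^(−0.08·1) = 0.9231
Put-call parity: C − P = S − K·e^(−rT) = 261 − 258·0.9231 = 261 − 238.1598 = 22.8402
C = P + (C − P) = 7.04 + (22.8402) = 29.8802

€29.88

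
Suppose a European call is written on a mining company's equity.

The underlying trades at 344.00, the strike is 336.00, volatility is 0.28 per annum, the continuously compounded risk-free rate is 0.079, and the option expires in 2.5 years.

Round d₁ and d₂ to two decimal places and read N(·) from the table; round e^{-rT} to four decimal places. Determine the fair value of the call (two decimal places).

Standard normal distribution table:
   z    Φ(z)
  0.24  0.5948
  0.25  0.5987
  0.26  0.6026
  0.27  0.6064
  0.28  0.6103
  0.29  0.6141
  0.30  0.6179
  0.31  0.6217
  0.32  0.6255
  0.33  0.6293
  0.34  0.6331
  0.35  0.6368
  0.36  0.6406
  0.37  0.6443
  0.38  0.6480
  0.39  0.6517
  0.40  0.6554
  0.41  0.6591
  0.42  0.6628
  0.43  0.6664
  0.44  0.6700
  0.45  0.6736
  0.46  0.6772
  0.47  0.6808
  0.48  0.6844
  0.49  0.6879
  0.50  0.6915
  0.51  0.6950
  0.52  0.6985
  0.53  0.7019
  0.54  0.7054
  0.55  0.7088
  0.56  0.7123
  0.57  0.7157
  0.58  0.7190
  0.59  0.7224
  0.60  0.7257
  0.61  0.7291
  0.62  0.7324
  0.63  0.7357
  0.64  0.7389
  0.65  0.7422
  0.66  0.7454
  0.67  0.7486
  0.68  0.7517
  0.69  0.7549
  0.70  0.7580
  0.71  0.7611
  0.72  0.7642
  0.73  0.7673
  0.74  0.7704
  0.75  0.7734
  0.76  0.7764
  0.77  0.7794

94.57

σ√T = 0.28 × 1.5811 = 0.4427
d₁ = [ln(344/336) + (0.079 + ½·0.28²)·2.5] / (σ√T) = (0.0235 + 0.2955) / 0.4427 = 0.7206 which rounds to 0.72
d₂ = 0.7206 − 0.4427 = 0.2779 which rounds to 0.28
e^(−rT) = e^(−0.079·2.5) = 0.8208
N(d₁) = N(0.72) = 0.7642;  N(d₂) = N(0.28) = 0.6103
C = 344·0.7642 − 336·0.8208·0.6103 = 262.8848 − 168.3139 = 94.5709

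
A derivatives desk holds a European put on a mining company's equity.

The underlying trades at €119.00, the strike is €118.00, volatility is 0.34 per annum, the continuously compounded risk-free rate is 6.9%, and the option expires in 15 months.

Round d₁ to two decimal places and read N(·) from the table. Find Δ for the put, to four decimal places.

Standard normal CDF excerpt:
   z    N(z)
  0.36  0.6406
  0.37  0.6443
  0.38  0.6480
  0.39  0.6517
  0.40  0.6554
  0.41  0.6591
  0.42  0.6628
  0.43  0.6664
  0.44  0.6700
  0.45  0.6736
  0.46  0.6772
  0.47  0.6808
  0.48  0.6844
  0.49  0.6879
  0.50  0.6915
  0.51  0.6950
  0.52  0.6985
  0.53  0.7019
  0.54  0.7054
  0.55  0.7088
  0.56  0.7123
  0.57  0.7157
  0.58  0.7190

-0.3300

σ√T = 0.34 × 1.1180 = 0.3801
d₁ = [ln(119/118) + (0.069 + 0.34²/2)·1.25] / 0.3801 = [0.0084 + 0.1585] / 0.3801 = 0.4392 ⇒ 0.44
N(d₁) = N(0.44) = 0.6700
Δ_put = N(d₁) − 1 = 0.6700 − 1 = -0.3300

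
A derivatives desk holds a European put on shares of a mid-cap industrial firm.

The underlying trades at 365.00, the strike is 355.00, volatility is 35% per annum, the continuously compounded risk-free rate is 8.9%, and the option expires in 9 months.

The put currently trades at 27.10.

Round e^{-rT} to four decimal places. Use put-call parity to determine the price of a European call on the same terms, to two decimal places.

60.03

e^(−rT) = e^(−0.089·0.75) = 0.9354
Put-call parity: C − P = S − K·e^(−rT) = 365 − 355·0.9354 = 365 − 332.0670 = 32.9330
C = P + (C − P) = 27.10 + (32.9330) = 60.0330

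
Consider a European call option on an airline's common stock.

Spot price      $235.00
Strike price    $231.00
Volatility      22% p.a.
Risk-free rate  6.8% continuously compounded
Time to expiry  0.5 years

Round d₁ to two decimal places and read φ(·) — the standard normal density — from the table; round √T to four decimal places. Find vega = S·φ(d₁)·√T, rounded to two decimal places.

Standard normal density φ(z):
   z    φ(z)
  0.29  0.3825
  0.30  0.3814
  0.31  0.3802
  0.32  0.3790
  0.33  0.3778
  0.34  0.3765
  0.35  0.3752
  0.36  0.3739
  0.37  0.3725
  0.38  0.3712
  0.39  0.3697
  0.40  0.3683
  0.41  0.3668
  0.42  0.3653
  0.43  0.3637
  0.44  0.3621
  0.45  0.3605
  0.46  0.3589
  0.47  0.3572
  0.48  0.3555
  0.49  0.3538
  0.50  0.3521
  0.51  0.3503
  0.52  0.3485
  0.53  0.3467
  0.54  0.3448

T = 0.5;  σ√T = 0.1556
d₁ = [ln(235/231) + (0.068 + ½·0.22²)·0.5] / (σ√T) = (0.0172 + 0.0461) / 0.1556 = 0.4067 which rounds to 0.41
√T = √0.5 = 0.7071
φ(d₁) = φ(0.41) = 0.3668
vega = S·φ(d₁)·√T = 235·0.3668·0.7071 = 60.9506

60.95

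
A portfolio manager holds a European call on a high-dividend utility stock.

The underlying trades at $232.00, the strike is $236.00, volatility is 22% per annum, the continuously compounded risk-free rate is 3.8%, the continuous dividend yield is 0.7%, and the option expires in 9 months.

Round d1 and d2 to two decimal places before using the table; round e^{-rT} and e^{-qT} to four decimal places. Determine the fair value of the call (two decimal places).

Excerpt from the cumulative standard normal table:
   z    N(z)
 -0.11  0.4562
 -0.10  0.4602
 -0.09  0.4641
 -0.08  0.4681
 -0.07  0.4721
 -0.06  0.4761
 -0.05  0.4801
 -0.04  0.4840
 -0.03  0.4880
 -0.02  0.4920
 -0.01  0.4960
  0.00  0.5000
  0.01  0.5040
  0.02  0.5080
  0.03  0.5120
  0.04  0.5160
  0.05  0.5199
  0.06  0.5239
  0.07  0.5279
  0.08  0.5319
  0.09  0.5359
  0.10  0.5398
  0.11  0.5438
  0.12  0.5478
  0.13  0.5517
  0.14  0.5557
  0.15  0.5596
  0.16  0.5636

σ√T = 0.22 × 0.8660 = 0.1905
d₁ = [ln(232/236) + (0.038 − 0.007 + 0.22²/2)·0.75] / 0.1905 = [-0.0171 + 0.0414] / 0.1905 = 0.1276 → 0.13
d₂ = d₁ − σ√T = 0.1276 − 0.1905 = -0.0630 → -0.06
exp(−qT) = exp(−0.007·0.75) = 0.9948;  exp(−rT) = exp(−0.038·0.75) = 0.9719
N(d₁) = N(0.13) = 0.5517;  N(d₂) = N(-0.06) = 0.4761
C = 232·0.9948·0.5517 − 236·0.9719·0.4761 = 127.3288 − 109.2023 = 18.1265

$18.13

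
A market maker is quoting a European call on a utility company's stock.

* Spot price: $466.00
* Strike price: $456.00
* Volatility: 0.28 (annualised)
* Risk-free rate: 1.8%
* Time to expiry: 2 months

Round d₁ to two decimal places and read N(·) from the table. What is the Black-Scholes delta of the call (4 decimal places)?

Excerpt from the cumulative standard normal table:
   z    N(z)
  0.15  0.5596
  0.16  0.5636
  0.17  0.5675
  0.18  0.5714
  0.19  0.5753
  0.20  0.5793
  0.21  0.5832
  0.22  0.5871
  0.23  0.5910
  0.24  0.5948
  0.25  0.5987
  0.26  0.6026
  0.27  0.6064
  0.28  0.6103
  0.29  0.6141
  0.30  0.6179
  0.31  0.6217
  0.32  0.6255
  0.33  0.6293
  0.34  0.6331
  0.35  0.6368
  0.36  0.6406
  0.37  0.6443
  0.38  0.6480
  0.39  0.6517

T = 0.1667;  σ√T = 0.1143
ln(S/K) + (r + σ²/2)T = ln(466/456) + (0.018 + 0.28²/2)·0.1667 = 0.0217 + 0.0095 = 0.0312
d₁ = 0.0312 / 0.1143 = 0.2732 which rounds to 0.27
N(d₁) = N(0.27) = 0.6064
Δ_call = N(d₁) = 0.6064

0.6064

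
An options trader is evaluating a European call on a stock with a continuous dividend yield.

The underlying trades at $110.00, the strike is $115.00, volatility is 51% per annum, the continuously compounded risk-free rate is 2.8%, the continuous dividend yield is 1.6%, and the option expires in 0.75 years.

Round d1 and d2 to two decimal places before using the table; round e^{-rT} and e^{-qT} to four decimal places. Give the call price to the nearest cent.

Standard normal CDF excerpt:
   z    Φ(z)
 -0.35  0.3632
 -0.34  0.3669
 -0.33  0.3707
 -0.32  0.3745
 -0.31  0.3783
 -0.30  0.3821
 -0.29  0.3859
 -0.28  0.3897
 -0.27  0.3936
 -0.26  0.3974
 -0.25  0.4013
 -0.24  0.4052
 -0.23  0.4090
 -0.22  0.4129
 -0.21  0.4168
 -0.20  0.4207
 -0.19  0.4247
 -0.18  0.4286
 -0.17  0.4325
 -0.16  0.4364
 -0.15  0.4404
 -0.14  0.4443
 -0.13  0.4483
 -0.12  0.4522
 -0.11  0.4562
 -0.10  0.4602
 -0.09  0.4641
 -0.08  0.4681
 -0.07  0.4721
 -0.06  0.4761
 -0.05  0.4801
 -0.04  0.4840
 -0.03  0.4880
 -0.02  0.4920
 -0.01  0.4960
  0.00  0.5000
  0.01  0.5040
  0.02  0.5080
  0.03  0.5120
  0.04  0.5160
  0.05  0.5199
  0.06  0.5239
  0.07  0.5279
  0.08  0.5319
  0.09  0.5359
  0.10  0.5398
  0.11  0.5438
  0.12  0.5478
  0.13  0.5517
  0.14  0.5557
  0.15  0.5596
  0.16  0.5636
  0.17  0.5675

σ√T = 0.51·√0.75 = 0.4417
ln(S/K) + (r − q + σ²/2)T = ln(110/115) + (0.028 − 0.016 + 0.51²/2)·0.75 = -0.0445 + 0.1065 = 0.0621
d₁ = 0.0621 / 0.4417 = 0.1406 → 0.14
d₂ = d₁ − σ√T = 0.1406 − 0.4417 = -0.3011 → -0.30
e^(−qT) = e^(−0.016·0.75) = 0.9881;  e^(−rT) = e^(−0.028·0.75) = 0.9792
N(d₁) = N(0.14) = 0.5557;  N(d₂) = N(-0.30) = 0.3821
C = 110·0.9881·0.5557 − 115·0.9792·0.3821 = 60.3996 − 43.0275 = 17.3721

$17.37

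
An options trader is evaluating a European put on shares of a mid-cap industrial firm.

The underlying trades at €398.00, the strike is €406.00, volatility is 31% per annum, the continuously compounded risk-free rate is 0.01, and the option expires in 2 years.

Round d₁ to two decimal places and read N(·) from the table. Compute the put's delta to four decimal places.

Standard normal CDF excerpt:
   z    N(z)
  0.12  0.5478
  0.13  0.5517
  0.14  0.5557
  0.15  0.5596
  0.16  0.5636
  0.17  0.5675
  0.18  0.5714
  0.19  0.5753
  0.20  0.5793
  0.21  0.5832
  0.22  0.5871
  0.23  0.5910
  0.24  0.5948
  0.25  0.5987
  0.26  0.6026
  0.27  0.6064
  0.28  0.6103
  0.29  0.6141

T = 2;  σ√T = 0.4384
d₁ = [ln(398/406) + (0.01 + 0.31²/2)·2] / 0.4384 = [-0.0199 + 0.1161] / 0.4384 = 0.2194 → 0.22
N(d₁) = N(0.22) = 0.5871
Δ_put = N(d₁) − 1 = 0.5871 − 1 = -0.4129

-0.4129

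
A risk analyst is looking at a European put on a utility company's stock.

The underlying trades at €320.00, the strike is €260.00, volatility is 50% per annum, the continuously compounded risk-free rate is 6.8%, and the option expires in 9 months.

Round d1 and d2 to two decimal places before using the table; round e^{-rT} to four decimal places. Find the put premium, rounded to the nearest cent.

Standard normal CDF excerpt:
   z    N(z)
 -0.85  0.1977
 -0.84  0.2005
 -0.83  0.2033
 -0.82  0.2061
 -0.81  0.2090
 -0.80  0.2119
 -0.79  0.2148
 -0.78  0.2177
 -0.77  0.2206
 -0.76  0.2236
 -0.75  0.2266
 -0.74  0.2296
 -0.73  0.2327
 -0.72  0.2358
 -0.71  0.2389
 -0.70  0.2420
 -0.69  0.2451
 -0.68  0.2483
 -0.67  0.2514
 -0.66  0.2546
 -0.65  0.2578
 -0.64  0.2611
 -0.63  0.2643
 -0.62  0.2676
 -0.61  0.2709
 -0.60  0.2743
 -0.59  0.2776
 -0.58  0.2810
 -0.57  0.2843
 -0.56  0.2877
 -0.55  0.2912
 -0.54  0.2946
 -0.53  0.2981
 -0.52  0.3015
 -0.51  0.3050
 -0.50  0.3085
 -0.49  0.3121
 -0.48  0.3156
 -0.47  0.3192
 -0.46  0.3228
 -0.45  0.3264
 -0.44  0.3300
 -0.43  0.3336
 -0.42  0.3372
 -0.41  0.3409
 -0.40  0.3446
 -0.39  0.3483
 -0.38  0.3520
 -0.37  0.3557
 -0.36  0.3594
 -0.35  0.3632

€20.09

σ√T = 0.5 × 0.8660 = 0.4330
ln(S/K) + (r + σ²/2)T = ln(320/260) + (0.068 + 0.5²/2)·0.75 = 0.2076 + 0.1447 = 0.3524
d₁ = 0.3524 / 0.4330 = 0.8138 → 0.81
d₂ = d₁ − σ√T = 0.8138 − 0.4330 = 0.3808 → 0.38
exp(−rT) = exp(−0.068·0.75) = 0.9503
N(−d₂) = N(-0.38) = 0.3520;  N(−d₁) = N(-0.81) = 0.2090
P = 260·0.9503·0.3520 − 320·0.2090 = 86.9715 − 66.8800 = 20.0915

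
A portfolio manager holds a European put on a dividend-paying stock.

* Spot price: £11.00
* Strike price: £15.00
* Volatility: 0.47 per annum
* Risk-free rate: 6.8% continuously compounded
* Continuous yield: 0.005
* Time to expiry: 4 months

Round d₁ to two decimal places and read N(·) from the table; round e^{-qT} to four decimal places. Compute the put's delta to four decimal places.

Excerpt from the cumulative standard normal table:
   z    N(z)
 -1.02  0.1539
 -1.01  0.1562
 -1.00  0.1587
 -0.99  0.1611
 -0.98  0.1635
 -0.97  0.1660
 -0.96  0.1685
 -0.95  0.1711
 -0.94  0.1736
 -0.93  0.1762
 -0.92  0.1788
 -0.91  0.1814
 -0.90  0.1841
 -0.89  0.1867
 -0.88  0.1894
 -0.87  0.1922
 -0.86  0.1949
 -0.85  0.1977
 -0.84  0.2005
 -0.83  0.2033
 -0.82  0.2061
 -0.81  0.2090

T = 0.3333;  σ√T = 0.2714
d₁ = [ln(11/15) + (0.068 − 0.005 + 0.47²/2)·0.3333] / 0.2714 = [-0.3102 + 0.0578] / 0.2714 = -0.9299 ≈ -0.93
N(d₁) = N(-0.93) = 0.1762
Δ_put = e^(−qT)·(N(d₁) − 1) = 0.9983·(0.1762 − 1) = -0.8224

-0.8224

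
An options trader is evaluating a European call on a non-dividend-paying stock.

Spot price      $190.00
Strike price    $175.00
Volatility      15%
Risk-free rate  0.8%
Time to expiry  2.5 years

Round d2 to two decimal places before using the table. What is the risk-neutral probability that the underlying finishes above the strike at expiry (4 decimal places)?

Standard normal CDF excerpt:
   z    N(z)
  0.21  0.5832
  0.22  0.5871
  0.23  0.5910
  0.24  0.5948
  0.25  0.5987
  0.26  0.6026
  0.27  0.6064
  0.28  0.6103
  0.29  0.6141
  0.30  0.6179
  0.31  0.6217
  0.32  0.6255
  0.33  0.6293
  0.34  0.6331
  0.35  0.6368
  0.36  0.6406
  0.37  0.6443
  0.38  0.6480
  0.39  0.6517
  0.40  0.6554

σ√T = 0.15·√2.5 = 0.2372
d₁ = [ln(190/175) + (0.008 + 0.15²/2)·2.5] / 0.2372 = [0.0822 + 0.0481] / 0.2372 = 0.5497 which rounds to 0.55
d₂ = d₁ − σ√T = 0.5497 − 0.2372 = 0.3125 which rounds to 0.31
Risk-neutral Pr[S_T > K] = N(d₂) = N(0.31) = 0.6217

0.6217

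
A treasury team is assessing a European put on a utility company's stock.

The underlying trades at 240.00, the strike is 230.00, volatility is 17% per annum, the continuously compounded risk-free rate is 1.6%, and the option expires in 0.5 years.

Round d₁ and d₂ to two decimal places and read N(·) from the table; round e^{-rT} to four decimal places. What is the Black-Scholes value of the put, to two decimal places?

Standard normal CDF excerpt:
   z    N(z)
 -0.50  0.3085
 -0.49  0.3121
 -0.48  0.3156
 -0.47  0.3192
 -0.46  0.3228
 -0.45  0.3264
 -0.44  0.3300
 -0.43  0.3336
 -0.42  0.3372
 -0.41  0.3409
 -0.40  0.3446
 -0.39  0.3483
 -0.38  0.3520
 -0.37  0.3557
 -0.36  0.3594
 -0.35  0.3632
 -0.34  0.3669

T = 0.5;  σ√T = 0.1202
d₁ = [ln(240/230) + (0.016 + 0.17²/2)·0.5] / 0.1202 = [0.0426 + 0.0152] / 0.1202 = 0.4807 → 0.48
d₂ = d₁ − σ√T = 0.4807 − 0.1202 = 0.3605 → 0.36
exp(−rT) = exp(−0.016·0.5) = 0.9920
N(−d₂) = N(-0.36) = 0.3594;  N(−d₁) = N(-0.48) = 0.3156
P = 230·0.9920·0.3594 − 240·0.3156 = 82.0007 − 75.7440 = 6.2567

6.26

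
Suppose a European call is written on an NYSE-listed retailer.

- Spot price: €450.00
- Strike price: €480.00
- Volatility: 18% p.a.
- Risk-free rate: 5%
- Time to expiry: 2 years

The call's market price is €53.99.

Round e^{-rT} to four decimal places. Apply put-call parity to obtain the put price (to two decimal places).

exp(−rT) = exp(−0.05·2) = 0.9048
Put-call parity: C − P = S − K·e^(−rT) = 450 − 480·0.9048 = 450 − 434.3040 = 15.6960
P = C − (C − P) = 53.99 − (15.6960) = 38.2940

€38.29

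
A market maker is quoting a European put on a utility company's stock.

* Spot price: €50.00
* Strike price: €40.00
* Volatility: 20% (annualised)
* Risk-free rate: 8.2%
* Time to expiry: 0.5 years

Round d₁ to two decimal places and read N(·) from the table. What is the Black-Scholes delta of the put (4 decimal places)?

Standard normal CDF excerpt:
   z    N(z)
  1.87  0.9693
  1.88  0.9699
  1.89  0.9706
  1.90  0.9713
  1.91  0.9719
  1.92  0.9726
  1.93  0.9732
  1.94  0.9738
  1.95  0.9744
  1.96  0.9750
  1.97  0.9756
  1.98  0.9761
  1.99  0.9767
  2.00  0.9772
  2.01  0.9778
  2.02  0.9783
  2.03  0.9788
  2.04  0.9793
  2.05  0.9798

σ√T = 0.2·√0.5 = 0.1414
ln(S/K) + (r + σ²/2)T = ln(50/40) + (0.082 + 0.2²/2)·0.5 = 0.2231 + 0.0510 = 0.2741
d₁ = 0.2741 / 0.1414 = 1.9385 ≈ 1.94
N(d₁) = N(1.94) = 0.9738
Δ_put = N(d₁) − 1 = 0.9738 − 1 = -0.0262

-0.0262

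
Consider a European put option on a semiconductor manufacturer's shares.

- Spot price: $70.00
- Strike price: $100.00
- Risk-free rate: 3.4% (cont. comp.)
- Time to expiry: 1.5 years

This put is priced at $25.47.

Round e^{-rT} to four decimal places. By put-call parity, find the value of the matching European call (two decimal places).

e^(−rT) = e^(−0.034·1.5) = 0.9503
Put-call parity: C − P = S − K·e^(−rT) = 70 − 100·0.9503 = 70 − 95.0300 = -25.0300
C = P + (C − P) = 25.47 + (-25.0300) = 0.4400

$0.44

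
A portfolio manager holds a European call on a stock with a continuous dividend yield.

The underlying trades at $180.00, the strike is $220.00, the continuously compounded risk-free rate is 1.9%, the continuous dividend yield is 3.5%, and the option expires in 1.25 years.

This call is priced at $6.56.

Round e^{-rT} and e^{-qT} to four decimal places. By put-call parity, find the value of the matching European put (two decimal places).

e^(−qT) = e^(−0.035·1.25) = 0.9572;  e^(−rT) = e^(−0.019·1.25) = 0.9765
Put-call parity: C − P = S·e^(−qT) − K·e^(−rT) = 180·0.9572 − 220·0.9765 = 172.2960 − 214.8300 = -42.5340
P = C − (C − P) = 6.56 − (-42.5340) = 49.0940

$49.09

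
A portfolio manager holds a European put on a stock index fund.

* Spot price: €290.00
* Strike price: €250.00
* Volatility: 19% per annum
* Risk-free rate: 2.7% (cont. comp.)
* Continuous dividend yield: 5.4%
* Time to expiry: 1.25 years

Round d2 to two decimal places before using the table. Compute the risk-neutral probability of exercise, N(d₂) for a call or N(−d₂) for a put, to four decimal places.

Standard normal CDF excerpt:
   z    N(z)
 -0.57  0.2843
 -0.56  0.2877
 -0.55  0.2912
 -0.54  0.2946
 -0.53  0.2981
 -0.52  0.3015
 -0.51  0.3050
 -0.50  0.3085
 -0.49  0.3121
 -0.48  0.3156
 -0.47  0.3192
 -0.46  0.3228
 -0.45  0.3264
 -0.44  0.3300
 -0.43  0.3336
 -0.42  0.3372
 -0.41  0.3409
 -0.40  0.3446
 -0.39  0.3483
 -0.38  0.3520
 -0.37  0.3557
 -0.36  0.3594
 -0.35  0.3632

σ√T = 0.19·√1.25 = 0.2124
ln(S/K) + (r − q + σ²/2)T = ln(290/250) + (0.027 − 0.054 + 0.19²/2)·1.25 = 0.1484 − 0.0112 = 0.1372
d₁ = 0.1372 / 0.2124 = 0.6460 ≈ 0.65
d₂ = d₁ − σ√T = 0.6460 − 0.2124 = 0.4336 ≈ 0.43
Pr(exercise) under Q = N(−d₂) = N(-0.43) = 0.3336

0.3336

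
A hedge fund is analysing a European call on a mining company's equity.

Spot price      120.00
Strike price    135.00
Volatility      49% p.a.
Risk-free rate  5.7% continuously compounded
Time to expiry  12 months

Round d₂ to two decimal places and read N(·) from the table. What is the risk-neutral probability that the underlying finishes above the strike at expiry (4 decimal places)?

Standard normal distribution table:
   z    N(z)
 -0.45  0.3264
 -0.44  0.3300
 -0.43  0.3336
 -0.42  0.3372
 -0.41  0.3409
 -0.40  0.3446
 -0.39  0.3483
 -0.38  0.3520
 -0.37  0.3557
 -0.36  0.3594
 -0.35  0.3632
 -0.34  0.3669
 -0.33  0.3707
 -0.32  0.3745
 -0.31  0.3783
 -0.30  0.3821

T = 1;  σ√T = 0.4900
d₁ = [ln(120/135) + (0.057 + 0.49²/2)·1] / 0.4900 = [-0.1178 + 0.1770] / 0.4900 = 0.1210 ≈ 0.12
d₂ = d₁ − σ√T = 0.1210 − 0.4900 = -0.3690 ≈ -0.37
Pr(exercise) under Q = N(d₂) = 0.3557

0.3557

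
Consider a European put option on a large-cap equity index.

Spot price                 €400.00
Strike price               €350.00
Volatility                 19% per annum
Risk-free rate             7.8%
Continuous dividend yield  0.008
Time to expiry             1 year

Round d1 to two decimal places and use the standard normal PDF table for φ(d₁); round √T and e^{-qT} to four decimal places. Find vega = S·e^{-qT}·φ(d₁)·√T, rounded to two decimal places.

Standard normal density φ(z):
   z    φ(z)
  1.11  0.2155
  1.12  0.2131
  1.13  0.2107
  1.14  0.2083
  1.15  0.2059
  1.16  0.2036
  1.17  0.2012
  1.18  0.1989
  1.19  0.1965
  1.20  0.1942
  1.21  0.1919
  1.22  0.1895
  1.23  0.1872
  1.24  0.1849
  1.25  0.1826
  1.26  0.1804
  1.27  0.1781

79.84

T = 1;  σ√T = 0.1900
d₁ = [ln(400/350) + (0.078 − 0.008 + 0.19²/2)·1] / 0.1900 = [0.1335 + 0.0881] / 0.1900 = 1.1662 → 1.17
√T = √1 = 1.0000
φ(d₁) = φ(1.17) = 0.2012
e^(−qT) = e^(−0.008·1) = 0.9920
vega = S·e^(−qT)·φ(d₁)·√T = 400·0.9920·0.2012·1.0000 = 79.8362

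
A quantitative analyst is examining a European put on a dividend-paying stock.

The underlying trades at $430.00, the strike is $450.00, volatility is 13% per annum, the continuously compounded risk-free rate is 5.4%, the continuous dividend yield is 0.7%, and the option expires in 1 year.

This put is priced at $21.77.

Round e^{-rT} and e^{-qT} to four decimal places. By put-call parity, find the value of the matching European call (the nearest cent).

exp(−qT) = exp(−0.007·1) = 0.9930;  exp(−rT) = exp(−0.054·1) = 0.9474
Put-call parity: C − P = S·e^(−qT) − K·e^(−rT) = 430·0.9930 − 450·0.9474 = 426.9900 − 426.3300 = 0.6600
C = P + (C − P) = 21.77 + (0.6600) = 22.4300

$22.43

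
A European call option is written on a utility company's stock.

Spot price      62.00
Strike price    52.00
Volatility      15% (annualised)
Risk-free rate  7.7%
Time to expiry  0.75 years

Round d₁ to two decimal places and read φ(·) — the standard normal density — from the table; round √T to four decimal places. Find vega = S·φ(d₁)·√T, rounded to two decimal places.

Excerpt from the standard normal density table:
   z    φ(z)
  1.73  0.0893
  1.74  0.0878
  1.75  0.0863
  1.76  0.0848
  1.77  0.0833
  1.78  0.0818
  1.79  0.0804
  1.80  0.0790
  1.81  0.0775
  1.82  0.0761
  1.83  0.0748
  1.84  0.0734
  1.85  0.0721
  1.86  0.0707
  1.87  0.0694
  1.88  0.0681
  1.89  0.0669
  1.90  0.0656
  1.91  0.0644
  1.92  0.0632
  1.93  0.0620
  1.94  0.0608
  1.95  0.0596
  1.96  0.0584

3.80

σ√T = 0.15·√0.75 = 0.1299
ln(S/K) + (r + σ²/2)T = ln(62/52) + (0.077 + 0.15²/2)·0.75 = 0.1759 + 0.0662 = 0.2421
d₁ = 0.2421 / 0.1299 = 1.8635 ≈ 1.86
√T = √0.75 = 0.8660
φ(d₁) = φ(1.86) = 0.0707
vega = S·φ(d₁)·√T = 62·0.0707·0.8660 = 3.7960
(Vega is the same for a European call and put with the same parameters.)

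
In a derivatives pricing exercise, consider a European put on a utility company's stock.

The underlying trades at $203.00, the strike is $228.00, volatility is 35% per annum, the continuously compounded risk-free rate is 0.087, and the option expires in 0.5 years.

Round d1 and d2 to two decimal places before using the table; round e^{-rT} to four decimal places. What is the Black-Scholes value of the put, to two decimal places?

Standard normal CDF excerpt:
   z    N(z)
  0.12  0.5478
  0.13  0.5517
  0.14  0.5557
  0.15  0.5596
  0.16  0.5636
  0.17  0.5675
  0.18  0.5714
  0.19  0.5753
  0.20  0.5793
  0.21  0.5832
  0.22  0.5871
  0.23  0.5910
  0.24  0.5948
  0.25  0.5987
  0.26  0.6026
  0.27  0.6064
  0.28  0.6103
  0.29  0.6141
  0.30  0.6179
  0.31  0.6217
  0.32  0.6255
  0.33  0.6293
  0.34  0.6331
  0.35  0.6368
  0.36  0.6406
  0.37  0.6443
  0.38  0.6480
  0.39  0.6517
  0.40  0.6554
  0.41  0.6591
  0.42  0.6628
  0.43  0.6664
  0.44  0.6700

$29.48

T = 0.5;  σ√T = 0.2475
ln(S/K) + (r + σ²/2)T = ln(203/228) + (0.087 + 0.35²/2)·0.5 = -0.1161 + 0.0741 = -0.0420
d₁ = -0.0420 / 0.2475 = -0.1698 → -0.17
d₂ = d₁ − σ√T = -0.1698 − 0.2475 = -0.4173 → -0.42
e^(−rT) = e^(−0.087·0.5) = 0.9574
N(−d₂) = N(0.42) = 0.6628;  N(−d₁) = N(0.17) = 0.5675
P = 228·0.9574·0.6628 − 203·0.5675 = 144.6808 − 115.2025 = 29.4783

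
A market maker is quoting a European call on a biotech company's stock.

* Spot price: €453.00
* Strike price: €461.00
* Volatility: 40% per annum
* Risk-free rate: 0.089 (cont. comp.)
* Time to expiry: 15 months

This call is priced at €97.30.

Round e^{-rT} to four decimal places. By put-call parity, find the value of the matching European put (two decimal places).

€56.76

exp(−rT) = exp(−0.089·1.25) = 0.8947
Put-call parity: C − P = S − K·e^(−rT) = 453 − 461·0.8947 = 453 − 412.4567 = 40.5433
P = C − (C − P) = 97.30 − (40.5433) = 56.7567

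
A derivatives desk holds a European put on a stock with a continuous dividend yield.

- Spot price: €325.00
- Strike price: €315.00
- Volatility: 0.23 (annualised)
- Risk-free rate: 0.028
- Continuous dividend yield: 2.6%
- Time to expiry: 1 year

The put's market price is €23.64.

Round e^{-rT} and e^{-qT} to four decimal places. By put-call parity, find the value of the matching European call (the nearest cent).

e^(−qT) = e^(−0.026·1) = 0.9743;  e^(−rT) = e^(−0.028·1) = 0.9724
Put-call parity: C − P = S·e^(−qT) − K·e^(−rT) = 325·0.9743 − 315·0.9724 = 316.6475 − 306.3060 = 10.3415
C = P + (C − P) = 23.64 + (10.3415) = 33.9815

€33.98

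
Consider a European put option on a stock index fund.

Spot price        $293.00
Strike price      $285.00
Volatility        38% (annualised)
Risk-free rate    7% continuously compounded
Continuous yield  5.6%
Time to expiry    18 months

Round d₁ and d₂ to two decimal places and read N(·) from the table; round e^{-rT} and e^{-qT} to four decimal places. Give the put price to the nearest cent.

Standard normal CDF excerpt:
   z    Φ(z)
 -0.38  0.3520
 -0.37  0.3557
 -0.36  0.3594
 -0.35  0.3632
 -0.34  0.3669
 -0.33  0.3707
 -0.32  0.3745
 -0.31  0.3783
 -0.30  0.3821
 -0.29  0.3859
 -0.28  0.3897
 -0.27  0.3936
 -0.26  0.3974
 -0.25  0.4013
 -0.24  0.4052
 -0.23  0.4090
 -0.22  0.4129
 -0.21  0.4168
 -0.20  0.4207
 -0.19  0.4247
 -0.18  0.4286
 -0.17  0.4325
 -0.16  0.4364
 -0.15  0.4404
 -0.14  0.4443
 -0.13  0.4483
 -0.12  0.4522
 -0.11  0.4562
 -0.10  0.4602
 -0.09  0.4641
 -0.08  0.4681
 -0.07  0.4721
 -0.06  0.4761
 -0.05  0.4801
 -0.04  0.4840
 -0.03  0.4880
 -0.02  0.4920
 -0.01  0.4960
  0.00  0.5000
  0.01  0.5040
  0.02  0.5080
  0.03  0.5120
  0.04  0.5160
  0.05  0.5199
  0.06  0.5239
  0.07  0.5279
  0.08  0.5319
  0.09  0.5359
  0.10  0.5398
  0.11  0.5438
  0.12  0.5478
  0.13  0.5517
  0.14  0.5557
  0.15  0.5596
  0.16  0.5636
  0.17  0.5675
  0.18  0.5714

σ√T = 0.38·√1.5 = 0.4654
d₁ = [ln(293/285) + (0.07 − 0.056 + ½·0.38²)·1.5] / (σ√T) = (0.0277 + 0.1293) / 0.4654 = 0.3373 ⇒ 0.34
d₂ = 0.3373 − 0.4654 = -0.1281 ⇒ -0.13
exp(−qT) = exp(−0.056·1.5) = 0.9194;  exp(−rT) = exp(−0.07·1.5) = 0.9003
N(−d₂) = N(0.13) = 0.5517;  N(−d₁) = N(-0.34) = 0.3669
P = 285·0.9003·0.5517 − 293·0.9194·0.3669 = 141.5582 − 98.8371 = 42.7212

$42.72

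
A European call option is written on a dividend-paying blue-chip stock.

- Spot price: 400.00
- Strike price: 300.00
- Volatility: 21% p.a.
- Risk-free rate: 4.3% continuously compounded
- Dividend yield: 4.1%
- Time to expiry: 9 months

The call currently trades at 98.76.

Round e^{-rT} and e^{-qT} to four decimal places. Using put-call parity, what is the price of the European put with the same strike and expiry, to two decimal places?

exp(−qT) = exp(−0.041·0.75) = 0.9697;  exp(−rT) = exp(−0.043·0.75) = 0.9683
Put-call parity: C − P = S·e^(−qT) − K·e^(−rT) = 400·0.9697 − 300·0.9683 = 387.8800 − 290.4900 = 97.3900
P = C − (C − P) = 98.76 − (97.3900) = 1.3700

1.37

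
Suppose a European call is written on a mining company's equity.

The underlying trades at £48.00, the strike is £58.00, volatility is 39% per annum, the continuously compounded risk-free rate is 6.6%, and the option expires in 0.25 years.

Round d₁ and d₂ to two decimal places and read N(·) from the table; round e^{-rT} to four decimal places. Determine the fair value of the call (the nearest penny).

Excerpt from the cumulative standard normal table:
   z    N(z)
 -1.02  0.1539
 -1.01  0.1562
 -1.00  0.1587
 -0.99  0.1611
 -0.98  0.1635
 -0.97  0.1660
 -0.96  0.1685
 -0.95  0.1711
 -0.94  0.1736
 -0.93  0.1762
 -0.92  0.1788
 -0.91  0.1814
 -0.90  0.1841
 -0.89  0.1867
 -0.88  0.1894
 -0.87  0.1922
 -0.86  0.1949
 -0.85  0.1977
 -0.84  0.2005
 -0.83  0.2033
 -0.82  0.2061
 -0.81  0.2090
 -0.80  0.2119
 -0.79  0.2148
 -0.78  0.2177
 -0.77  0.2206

σ√T = 0.39 × 0.5000 = 0.1950
d₁ = [ln(48/58) + (0.066 + 0.39²/2)·0.25] / 0.1950 = [-0.1892 + 0.0355] / 0.1950 = -0.7884 → -0.79
d₂ = d₁ − σ√T = -0.7884 − 0.1950 = -0.9834 → -0.98
e^(−rT) = e^(−0.066·0.25) = 0.9836
C = 48·N(-0.79) − 58·0.9836·N(-0.98) = 48·0.2148 − 58·0.9836·0.1635 = 10.3104 − 9.3275 = 0.9829

£0.98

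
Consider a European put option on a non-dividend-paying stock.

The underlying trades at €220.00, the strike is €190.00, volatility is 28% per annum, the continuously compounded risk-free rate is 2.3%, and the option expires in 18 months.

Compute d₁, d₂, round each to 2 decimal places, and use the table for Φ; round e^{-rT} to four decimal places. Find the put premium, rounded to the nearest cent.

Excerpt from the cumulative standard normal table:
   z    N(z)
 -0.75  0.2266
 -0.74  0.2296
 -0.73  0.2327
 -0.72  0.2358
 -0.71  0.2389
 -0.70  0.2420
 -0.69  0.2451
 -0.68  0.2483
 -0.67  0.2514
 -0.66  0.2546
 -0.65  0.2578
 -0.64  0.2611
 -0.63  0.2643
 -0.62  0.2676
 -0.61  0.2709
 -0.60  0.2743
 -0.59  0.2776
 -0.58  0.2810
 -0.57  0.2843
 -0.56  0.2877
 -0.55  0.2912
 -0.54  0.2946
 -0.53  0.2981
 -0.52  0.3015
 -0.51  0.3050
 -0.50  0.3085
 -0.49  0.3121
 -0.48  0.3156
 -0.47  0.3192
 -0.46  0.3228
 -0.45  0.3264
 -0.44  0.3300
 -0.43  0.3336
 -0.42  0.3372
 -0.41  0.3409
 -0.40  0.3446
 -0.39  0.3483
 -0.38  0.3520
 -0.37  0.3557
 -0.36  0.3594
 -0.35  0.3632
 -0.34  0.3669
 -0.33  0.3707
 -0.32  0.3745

€12.73

σ√T = 0.28·√1.5 = 0.3429
d₁ = [ln(220/190) + (0.023 + ½·0.28²)·1.5] / (σ√T) = (0.1466 + 0.0933) / 0.3429 = 0.6996 which rounds to 0.70
d₂ = 0.6996 − 0.3429 = 0.3566 which rounds to 0.36
exp(−rT) = exp(−0.023·1.5) = 0.9661
N(−d₂) = N(-0.36) = 0.3594;  N(−d₁) = N(-0.70) = 0.2420
P = 190·0.9661·0.3594 − 220·0.2420 = 65.9711 − 53.2400 = 12.7311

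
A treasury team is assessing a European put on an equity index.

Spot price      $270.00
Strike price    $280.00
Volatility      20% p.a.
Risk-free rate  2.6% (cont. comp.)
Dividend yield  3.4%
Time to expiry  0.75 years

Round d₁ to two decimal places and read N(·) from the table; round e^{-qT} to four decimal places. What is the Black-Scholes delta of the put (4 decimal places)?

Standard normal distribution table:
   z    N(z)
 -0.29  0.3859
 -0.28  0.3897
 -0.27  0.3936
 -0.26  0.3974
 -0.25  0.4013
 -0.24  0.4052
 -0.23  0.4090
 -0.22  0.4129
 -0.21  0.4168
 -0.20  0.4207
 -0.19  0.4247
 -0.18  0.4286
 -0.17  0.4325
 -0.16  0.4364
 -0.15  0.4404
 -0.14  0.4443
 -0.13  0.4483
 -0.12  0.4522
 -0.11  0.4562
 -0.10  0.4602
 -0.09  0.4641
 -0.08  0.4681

σ√T = 0.2·√0.75 = 0.1732
d₁ = [ln(270/280) + (0.026 − 0.034 + 0.2²/2)·0.75] / 0.1732 = [-0.0364 + 0.0090] / 0.1732 = -0.1580 ⇒ -0.16
N(d₁) = N(-0.16) = 0.4364
Δ_put = e^(−qT)·(N(d₁) − 1) = 0.9748·(0.4364 − 1) = -0.5494

-0.5494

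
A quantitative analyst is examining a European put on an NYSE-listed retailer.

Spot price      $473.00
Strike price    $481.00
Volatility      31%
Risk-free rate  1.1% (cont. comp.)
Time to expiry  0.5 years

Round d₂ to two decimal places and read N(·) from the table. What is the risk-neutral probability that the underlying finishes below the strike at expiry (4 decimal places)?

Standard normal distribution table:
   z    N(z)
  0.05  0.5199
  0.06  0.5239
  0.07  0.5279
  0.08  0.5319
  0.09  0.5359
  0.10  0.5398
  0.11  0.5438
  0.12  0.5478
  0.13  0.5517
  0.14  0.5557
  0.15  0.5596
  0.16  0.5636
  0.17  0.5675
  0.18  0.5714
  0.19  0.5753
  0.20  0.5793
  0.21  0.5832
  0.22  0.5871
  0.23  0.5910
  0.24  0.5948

σ√T = 0.31 × 0.7071 = 0.2192
d₁ = [ln(473/481) + (0.011 + 0.31²/2)·0.5] / 0.2192 = [-0.0168 + 0.0295] / 0.2192 = 0.0582 which rounds to 0.06
d₂ = d₁ − σ√T = 0.0582 − 0.2192 = -0.1610 which rounds to -0.16
Risk-neutral Pr[S_T < K] = N(−d₂) = N(0.16) = 0.5636

0.5636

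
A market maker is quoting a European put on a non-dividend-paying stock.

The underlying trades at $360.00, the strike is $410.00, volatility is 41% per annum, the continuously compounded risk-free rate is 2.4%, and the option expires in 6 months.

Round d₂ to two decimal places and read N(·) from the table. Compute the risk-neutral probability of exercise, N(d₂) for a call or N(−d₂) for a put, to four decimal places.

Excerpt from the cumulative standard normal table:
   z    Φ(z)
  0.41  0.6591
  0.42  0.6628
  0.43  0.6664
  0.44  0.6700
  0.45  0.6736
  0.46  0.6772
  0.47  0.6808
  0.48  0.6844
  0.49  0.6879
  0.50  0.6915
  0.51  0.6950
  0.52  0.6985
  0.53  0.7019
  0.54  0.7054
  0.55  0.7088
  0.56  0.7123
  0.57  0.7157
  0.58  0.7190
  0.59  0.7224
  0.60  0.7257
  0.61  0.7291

σ√T = 0.41 × 0.7071 = 0.2899
d₁ = [ln(360/410) + (0.024 + 0.41²/2)·0.5] / 0.2899 = [-0.1301 + 0.0540] / 0.2899 = -0.2622 ≈ -0.26
d₂ = d₁ − σ√T = -0.2622 − 0.2899 = -0.5522 ≈ -0.55
Pr(exercise) under Q = N(−d₂) = N(0.55) = 0.7088

0.7088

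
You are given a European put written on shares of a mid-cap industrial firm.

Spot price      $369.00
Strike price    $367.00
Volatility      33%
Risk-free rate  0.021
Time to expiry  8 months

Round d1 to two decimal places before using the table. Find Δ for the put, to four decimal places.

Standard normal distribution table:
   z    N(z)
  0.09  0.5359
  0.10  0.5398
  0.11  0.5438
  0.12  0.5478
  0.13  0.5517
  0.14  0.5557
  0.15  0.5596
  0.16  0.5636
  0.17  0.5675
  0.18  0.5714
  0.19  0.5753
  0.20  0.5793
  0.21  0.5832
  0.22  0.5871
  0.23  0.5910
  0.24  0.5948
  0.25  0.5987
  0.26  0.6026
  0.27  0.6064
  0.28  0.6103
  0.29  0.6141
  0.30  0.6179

-0.4168

σ√T = 0.33·√0.6667 = 0.2694
d₁ = [ln(369/367) + (0.021 + 0.33²/2)·0.6667] / 0.2694 = [0.0054 + 0.0503] / 0.2694 = 0.2069 which rounds to 0.21
N(d₁) = N(0.21) = 0.5832
Δ_put = N(d₁) − 1 = 0.5832 − 1 = -0.4168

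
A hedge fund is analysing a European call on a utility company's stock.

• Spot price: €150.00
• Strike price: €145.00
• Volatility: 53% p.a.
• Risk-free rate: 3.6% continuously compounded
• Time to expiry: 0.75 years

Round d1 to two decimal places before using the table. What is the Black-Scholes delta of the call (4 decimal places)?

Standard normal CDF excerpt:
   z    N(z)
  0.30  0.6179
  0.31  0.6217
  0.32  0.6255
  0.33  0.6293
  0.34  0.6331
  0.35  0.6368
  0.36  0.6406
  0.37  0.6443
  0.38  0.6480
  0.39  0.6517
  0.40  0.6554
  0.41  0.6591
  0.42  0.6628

0.6406

σ√T = 0.53 × 0.8660 = 0.4590
d₁ = [ln(150/145) + (0.036 + ½·0.53²)·0.75] / (σ√T) = (0.0339 + 0.1323) / 0.4590 = 0.3622 → 0.36
N(d₁) = N(0.36) = 0.6406
Δ_call = N(d₁) = 0.6406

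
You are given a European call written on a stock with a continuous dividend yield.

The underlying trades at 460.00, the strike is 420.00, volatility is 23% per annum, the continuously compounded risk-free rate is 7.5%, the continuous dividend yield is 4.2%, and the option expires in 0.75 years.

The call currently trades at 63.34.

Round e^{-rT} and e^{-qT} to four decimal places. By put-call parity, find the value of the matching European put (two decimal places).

14.63

exp(−qT) = exp(−0.042·0.75) = 0.9690;  exp(−rT) = exp(−0.075·0.75) = 0.9453
Put-call parity: C − P = S·e^(−qT) − K·e^(−rT) = 460·0.9690 − 420·0.9453 = 445.7400 − 397.0260 = 48.7140
P = C − (C − P) = 63.34 − (48.7140) = 14.6260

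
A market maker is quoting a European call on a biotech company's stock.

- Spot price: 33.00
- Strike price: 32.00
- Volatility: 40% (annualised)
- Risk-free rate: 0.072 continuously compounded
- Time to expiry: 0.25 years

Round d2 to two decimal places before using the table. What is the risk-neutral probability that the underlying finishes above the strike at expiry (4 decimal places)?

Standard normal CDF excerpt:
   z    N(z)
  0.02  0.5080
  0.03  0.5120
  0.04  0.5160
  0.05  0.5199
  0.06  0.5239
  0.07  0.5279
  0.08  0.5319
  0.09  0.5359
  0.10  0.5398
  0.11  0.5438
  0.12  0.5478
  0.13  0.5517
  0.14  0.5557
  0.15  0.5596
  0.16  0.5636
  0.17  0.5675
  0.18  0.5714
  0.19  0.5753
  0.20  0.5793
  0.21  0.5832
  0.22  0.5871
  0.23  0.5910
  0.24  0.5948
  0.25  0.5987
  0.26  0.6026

T = 0.25;  σ√T = 0.2000
d₁ = [ln(33/32) + (0.072 + ½·0.4²)·0.25] / (σ√T) = (0.0308 + 0.0380) / 0.2000 = 0.3439 which rounds to 0.34
d₂ = 0.3439 − 0.2000 = 0.1439 which rounds to 0.14
Pr(exercise) under Q = N(d₂) = 0.5557

0.5557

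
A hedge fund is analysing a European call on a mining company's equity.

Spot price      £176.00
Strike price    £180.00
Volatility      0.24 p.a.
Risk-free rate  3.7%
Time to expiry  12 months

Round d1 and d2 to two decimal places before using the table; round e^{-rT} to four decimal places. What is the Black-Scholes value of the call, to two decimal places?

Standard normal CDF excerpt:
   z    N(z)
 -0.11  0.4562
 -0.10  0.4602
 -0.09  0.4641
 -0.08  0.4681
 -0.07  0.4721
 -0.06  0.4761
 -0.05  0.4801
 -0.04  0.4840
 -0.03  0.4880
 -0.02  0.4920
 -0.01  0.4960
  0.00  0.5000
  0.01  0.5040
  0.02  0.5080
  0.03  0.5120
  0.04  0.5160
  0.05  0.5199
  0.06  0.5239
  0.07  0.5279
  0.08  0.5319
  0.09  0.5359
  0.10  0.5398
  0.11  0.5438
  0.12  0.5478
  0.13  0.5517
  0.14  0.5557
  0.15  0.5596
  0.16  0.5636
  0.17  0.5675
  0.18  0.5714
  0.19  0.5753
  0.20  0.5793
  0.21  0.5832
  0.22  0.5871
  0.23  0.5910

T = 1;  σ√T = 0.2400
d₁ = [ln(176/180) + (0.037 + ½·0.24²)·1] / (σ√T) = (-0.0225 + 0.0658) / 0.2400 = 0.1805 ≈ 0.18
d₂ = 0.1805 − 0.2400 = -0.0595 ≈ -0.06
e^(−rT) = e^(−0.037·1) = 0.9637
N(d₁) = N(0.18) = 0.5714;  N(d₂) = N(-0.06) = 0.4761
C = 176·0.5714 − 180·0.9637·0.4761 = 100.5664 − 82.5872 = 17.9792

£17.98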